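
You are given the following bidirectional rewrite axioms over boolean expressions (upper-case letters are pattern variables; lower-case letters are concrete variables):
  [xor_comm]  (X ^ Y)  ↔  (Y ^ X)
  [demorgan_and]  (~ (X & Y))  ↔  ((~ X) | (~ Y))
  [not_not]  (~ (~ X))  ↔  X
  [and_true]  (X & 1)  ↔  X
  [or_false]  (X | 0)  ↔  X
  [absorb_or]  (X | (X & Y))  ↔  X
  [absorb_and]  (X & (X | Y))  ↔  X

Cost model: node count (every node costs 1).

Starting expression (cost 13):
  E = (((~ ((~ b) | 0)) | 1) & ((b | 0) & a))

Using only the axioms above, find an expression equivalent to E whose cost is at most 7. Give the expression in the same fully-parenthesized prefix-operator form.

((b | 1) & (b & a))   [cost 7]

(1) ((~ b) | 0)  =[or_false →]=  (~ b)    ⊢ (((~ (~ b)) | 1) & ((b | 0) & a))
(2) (b | 0)  =[or_false →]=  b    ⊢ (((~ (~ b)) | 1) & (b & a))
(3) (~ (~ b))  =[not_not →]=  b    ⊢ cost 7, within 7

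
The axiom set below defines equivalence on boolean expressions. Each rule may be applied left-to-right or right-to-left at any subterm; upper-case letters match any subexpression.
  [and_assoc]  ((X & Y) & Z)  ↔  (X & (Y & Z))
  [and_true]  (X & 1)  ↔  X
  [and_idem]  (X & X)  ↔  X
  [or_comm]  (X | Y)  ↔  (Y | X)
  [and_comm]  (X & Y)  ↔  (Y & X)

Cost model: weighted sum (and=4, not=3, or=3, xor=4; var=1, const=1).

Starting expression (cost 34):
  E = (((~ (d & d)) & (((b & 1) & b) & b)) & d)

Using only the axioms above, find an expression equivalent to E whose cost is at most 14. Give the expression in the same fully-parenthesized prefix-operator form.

((~ d) & (b & d))   [cost 14]

1. [and_true →] (b & 1)  →  b;  E = (((~ (d & d)) & ((b & b) & b)) & d)
2. [and_assoc →] (((~ (d & d)) & ((b & b) & b)) & d)  →  ((~ (d & d)) & (((b & b) & b) & d))
3. [and_comm →] ((~ (d & d)) & (((b & b) & b) & d))  →  ((((b & b) & b) & d) & (~ (d & d)))
4. [and_idem →] (b & b)  →  b;  E = (((b & b) & d) & (~ (d & d)))
5. [and_comm →] (((b & b) & d) & (~ (d & d)))  →  ((~ (d & d)) & ((b & b) & d))
6. [and_idem →] (d & d)  →  d;  E = ((~ d) & ((b & b) & d))
7. [and_idem →] (b & b)  →  b;  cost 14 ≤ 14, done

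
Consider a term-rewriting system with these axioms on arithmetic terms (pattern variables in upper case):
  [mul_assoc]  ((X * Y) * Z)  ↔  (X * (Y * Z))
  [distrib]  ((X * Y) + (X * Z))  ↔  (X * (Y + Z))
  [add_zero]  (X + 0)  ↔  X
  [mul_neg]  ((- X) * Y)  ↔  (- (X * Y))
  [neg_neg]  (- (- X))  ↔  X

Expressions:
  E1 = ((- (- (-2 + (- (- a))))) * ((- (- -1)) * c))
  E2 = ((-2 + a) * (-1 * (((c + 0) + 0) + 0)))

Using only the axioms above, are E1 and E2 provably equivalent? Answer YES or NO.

YES

(1) (- (- (-2 + (- (- a)))))  =[neg_neg →]=  (-2 + (- (- a)))    ⊢ ((-2 + (- (- a))) * ((- (- -1)) * c))
(2) (- (- -1))  =[neg_neg →]=  -1    ⊢ ((-2 + (- (- a))) * (-1 * c))
(3) (- (- a))  =[neg_neg →]=  a    ⊢ ((-2 + a) * (-1 * c))
(4) c  =[add_zero ←]=  (c + 0)    ⊢ ((-2 + a) * (-1 * (c + 0)))
(5) c  =[add_zero ←]=  (c + 0)    ⊢ ((-2 + a) * (-1 * ((c + 0) + 0)))
(6) (c + 0)  =[add_zero ←]=  ((c + 0) + 0)    ⊢ E2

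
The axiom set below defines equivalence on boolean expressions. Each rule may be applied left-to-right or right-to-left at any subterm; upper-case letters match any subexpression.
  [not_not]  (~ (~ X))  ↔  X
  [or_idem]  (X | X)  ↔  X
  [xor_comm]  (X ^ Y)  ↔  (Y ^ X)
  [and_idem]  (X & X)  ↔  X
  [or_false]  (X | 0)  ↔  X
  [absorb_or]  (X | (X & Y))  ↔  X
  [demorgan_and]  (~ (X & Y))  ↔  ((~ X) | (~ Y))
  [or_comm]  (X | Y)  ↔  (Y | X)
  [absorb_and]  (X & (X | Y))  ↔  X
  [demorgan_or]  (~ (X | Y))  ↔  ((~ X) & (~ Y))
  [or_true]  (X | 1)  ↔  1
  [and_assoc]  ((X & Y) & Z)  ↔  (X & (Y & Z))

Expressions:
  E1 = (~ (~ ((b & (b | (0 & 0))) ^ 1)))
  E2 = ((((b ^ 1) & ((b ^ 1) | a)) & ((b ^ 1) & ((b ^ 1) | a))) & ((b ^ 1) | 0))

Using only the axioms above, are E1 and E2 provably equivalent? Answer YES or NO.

YES

(1) (0 & 0)  =[and_idem →]=  0    ⊢ (~ (~ ((b & (b | 0)) ^ 1)))
(2) (~ (~ ((b & (b | 0)) ^ 1)))  =[not_not →]=  ((b & (b | 0)) ^ 1)
(3) (b & (b | 0))  =[absorb_and →]=  b    ⊢ (b ^ 1)
(4) (b ^ 1)  =[absorb_and ←]=  ((b ^ 1) & ((b ^ 1) | 0))
(5) (b ^ 1)  =[absorb_and ←]=  ((b ^ 1) & ((b ^ 1) | a))    ⊢ (((b ^ 1) & ((b ^ 1) | a)) & ((b ^ 1) | 0))
(6) ((b ^ 1) & ((b ^ 1) | a))  =[and_idem ←]=  (((b ^ 1) & ((b ^ 1) | a)) & ((b ^ 1) & ((b ^ 1) | a)))    ⊢ E2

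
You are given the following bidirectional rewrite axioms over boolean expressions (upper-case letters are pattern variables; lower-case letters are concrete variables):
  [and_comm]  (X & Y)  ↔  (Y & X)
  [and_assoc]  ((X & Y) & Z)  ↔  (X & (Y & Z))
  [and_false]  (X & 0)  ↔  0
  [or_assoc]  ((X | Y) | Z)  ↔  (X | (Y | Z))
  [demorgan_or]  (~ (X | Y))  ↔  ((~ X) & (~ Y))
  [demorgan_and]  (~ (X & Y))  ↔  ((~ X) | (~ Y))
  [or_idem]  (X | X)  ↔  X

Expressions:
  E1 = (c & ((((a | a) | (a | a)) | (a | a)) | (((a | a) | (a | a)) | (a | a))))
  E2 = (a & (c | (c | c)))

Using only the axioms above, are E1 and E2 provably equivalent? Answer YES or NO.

YES

1. [or_idem →] ((((a | a) | (a | a)) | (a | a)) | (((a | a) | (a | a)) | (a | a)))  →  (((a | a) | (a | a)) | (a | a));  E1 = (c & (((a | a) | (a | a)) | (a | a)))
2. [or_idem →] (a | a)  →  a;  E1 = (c & (((a | a) | (a | a)) | a))
3. [or_idem →] ((a | a) | (a | a))  →  (a | a);  E1 = (c & ((a | a) | a))
4. [or_assoc →] ((a | a) | a)  →  (a | (a | a));  E1 = (c & (a | (a | a)))
5. [or_idem →] (a | a)  →  a;  E1 = (c & (a | a))
6. [or_idem →] (a | a)  →  a;  E1 = (c & a)
7. [and_comm →] (c & a)  →  (a & c)
8. [or_idem ←] c  →  (c | c);  E1 = (a & (c | c))
9. [or_idem ←] c  →  (c | c);  this is E2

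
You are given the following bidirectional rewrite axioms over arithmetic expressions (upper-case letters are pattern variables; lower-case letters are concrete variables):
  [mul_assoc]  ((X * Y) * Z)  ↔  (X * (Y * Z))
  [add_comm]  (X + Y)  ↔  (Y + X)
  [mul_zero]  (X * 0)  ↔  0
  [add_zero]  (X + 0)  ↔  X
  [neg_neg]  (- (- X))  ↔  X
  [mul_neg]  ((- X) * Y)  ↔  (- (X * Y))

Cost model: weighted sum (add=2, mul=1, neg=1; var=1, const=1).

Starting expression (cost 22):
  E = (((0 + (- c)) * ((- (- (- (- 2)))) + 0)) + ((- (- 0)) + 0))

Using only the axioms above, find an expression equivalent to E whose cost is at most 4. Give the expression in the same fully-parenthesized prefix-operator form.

(1) (- (- (- 2)))  =[neg_neg →]=  (- 2)    ⊢ (((0 + (- c)) * ((- (- 2)) + 0)) + ((- (- 0)) + 0))
(2) (0 + (- c))  =[add_comm →]=  ((- c) + 0)    ⊢ ((((- c) + 0) * ((- (- 2)) + 0)) + ((- (- 0)) + 0))
(3) ((- (- 0)) + 0)  =[add_zero →]=  (- (- 0))    ⊢ ((((- c) + 0) * ((- (- 2)) + 0)) + (- (- 0)))
(4) ((- c) + 0)  =[add_zero →]=  (- c)    ⊢ (((- c) * ((- (- 2)) + 0)) + (- (- 0)))
(5) (- (- 2))  =[neg_neg →]=  2    ⊢ (((- c) * (2 + 0)) + (- (- 0)))
(6) (- (- 0))  =[neg_neg →]=  0    ⊢ (((- c) * (2 + 0)) + 0)
(7) (2 + 0)  =[add_zero →]=  2    ⊢ (((- c) * 2) + 0)
(8) (((- c) * 2) + 0)  =[add_zero →]=  ((- c) * 2)    ⊢ cost 4, within 4

((- c) * 2)   [cost 4]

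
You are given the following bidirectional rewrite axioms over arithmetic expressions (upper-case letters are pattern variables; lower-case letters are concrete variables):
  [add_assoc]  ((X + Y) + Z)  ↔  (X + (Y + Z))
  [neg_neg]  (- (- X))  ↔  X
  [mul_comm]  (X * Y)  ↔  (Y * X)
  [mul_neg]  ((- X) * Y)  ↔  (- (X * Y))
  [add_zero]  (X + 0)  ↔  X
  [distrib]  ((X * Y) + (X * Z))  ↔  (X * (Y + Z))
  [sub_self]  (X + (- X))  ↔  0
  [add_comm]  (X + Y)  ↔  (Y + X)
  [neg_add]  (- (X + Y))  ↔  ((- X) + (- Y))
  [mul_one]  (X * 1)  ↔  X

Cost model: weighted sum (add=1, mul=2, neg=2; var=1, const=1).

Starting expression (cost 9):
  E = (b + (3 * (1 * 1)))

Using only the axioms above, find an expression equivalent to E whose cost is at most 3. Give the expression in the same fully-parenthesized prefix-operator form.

(3 + b)   [cost 3]

1. [mul_one →] (1 * 1)  →  1;  E = (b + (3 * 1))
2. [add_comm →] (b + (3 * 1))  →  ((3 * 1) + b)
3. [mul_one →] (3 * 1)  →  3;  cost 3 ≤ 3, done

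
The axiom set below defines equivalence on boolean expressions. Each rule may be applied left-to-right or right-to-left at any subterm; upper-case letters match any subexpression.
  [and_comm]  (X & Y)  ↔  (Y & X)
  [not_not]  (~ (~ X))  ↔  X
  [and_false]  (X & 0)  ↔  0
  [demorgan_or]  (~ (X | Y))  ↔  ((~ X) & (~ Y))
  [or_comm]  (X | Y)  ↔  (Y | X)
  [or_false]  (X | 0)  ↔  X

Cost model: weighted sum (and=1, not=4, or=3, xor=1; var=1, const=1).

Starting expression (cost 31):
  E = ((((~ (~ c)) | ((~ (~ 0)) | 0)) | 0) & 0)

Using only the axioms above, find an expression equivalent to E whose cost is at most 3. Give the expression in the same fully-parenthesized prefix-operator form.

(c & 0)   [cost 3]

step 1: not_not (→) rewrites (~ (~ 0)) into 0, now ((((~ (~ c)) | (0 | 0)) | 0) & 0)
step 2: or_false (→) rewrites (0 | 0) into 0, now ((((~ (~ c)) | 0) | 0) & 0)
step 3: or_false (→) rewrites (((~ (~ c)) | 0) | 0) into ((~ (~ c)) | 0), now (((~ (~ c)) | 0) & 0)
step 4: not_not (→) rewrites (~ (~ c)) into c, now ((c | 0) & 0)
step 5: or_false (→) rewrites (c | 0) into c, reaching cost 3 (bound 3)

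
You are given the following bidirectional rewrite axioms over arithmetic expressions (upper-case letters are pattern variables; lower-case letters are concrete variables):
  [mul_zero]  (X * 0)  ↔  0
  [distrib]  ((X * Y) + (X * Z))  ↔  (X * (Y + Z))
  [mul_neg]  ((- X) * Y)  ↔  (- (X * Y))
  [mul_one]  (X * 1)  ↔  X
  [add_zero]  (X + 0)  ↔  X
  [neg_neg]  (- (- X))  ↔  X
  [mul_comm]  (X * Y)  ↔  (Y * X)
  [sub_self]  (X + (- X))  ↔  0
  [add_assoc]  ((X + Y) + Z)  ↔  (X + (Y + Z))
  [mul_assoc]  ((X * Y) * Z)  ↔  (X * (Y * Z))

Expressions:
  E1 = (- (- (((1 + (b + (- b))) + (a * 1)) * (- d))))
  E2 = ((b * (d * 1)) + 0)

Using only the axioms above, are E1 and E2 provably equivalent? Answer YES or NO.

NO

The axioms are sound identities: if E1 ↔* E2 then E1 and E2 evaluate identically under any assignment.
Under a=0, b=0, d=1: E1 evaluates to -1, E2 to 0. Distinct ⇒ no rewrite sequence connects them.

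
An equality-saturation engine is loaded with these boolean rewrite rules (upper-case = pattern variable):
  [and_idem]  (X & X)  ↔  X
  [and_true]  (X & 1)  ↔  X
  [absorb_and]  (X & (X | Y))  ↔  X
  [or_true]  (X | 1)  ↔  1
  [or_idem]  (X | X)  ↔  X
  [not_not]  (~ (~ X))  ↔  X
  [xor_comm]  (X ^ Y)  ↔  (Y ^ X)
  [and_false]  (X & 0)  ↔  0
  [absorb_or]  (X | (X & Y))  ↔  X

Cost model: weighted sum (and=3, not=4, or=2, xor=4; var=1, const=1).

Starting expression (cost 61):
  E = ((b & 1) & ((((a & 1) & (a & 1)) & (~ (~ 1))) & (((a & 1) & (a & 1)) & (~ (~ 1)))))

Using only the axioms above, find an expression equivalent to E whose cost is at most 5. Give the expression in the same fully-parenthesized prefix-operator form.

(b & a)   [cost 5]

step 1: and_idem (→) rewrites ((((a & 1) & (a & 1)) & (~ (~ 1))) & (((a & 1) & (a & 1)) & (~ (~ 1)))) into (((a & 1) & (a & 1)) & (~ (~ 1))), now ((b & 1) & (((a & 1) & (a & 1)) & (~ (~ 1))))
step 2: not_not (→) rewrites (~ (~ 1)) into 1, now ((b & 1) & (((a & 1) & (a & 1)) & 1))
step 3: and_idem (→) rewrites ((a & 1) & (a & 1)) into (a & 1), now ((b & 1) & ((a & 1) & 1))
step 4: and_true (→) rewrites (b & 1) into b, now (b & ((a & 1) & 1))
step 5: and_true (→) rewrites (a & 1) into a, now (b & (a & 1))
step 6: and_true (→) rewrites (a & 1) into a, reaching cost 5 (bound 5)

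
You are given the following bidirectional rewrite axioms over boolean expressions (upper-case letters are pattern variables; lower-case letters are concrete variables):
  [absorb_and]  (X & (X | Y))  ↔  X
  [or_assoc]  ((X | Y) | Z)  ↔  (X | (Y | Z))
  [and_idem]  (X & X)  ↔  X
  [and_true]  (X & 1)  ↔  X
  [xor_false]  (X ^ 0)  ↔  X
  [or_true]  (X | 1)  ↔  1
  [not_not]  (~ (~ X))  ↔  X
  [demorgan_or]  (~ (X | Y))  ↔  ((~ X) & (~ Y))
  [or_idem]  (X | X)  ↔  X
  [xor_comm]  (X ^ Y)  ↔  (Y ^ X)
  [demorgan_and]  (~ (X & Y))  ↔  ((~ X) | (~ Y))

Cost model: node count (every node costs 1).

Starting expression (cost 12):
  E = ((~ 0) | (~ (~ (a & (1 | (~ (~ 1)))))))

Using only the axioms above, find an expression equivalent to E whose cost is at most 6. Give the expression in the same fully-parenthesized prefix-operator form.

1. [not_not →] (~ (~ (a & (1 | (~ (~ 1))))))  →  (a & (1 | (~ (~ 1))));  E = ((~ 0) | (a & (1 | (~ (~ 1)))))
2. [not_not →] (~ (~ 1))  →  1;  E = ((~ 0) | (a & (1 | 1)))
3. [or_idem →] (1 | 1)  →  1;  cost 6 ≤ 6, done

((~ 0) | (a & 1))   [cost 6]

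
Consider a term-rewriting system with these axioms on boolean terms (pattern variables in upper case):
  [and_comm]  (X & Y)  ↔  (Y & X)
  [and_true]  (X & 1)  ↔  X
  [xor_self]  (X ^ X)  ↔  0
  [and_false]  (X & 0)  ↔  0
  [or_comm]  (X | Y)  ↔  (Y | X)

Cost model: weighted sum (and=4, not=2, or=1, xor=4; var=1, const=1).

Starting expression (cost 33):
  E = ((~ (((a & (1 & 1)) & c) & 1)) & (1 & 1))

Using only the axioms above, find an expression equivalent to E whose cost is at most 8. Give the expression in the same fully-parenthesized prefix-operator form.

(1) (((a & (1 & 1)) & c) & 1)  =[and_true →]=  ((a & (1 & 1)) & c)    ⊢ ((~ ((a & (1 & 1)) & c)) & (1 & 1))
(2) (1 & 1)  =[and_true →]=  1    ⊢ ((~ ((a & (1 & 1)) & c)) & 1)
(3) (1 & 1)  =[and_true →]=  1    ⊢ ((~ ((a & 1) & c)) & 1)
(4) ((a & 1) & c)  =[and_comm →]=  (c & (a & 1))    ⊢ ((~ (c & (a & 1))) & 1)
(5) (a & 1)  =[and_true →]=  a    ⊢ ((~ (c & a)) & 1)
(6) ((~ (c & a)) & 1)  =[and_true →]=  (~ (c & a))    ⊢ cost 8, within 8

(~ (c & a))   [cost 8]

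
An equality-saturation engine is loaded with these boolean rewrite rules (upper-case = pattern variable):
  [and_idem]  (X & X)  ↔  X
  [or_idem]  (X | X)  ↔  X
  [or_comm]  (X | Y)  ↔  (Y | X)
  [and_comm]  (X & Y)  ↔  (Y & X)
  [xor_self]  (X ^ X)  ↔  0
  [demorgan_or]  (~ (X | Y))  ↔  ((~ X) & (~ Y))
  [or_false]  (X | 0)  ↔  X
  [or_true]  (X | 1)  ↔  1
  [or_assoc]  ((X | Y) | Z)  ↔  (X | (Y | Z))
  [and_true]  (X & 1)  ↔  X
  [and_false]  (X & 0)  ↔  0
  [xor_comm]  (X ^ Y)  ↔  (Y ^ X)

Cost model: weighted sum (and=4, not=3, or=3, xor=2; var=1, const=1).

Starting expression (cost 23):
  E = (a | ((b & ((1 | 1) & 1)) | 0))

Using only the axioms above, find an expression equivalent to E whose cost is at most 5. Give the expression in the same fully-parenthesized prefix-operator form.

step 1: or_idem (→) rewrites (1 | 1) into 1, now (a | ((b & (1 & 1)) | 0))
step 2: and_true (→) rewrites (1 & 1) into 1, now (a | ((b & 1) | 0))
step 3: or_false (→) rewrites ((b & 1) | 0) into (b & 1), now (a | (b & 1))
step 4: and_true (→) rewrites (b & 1) into b, reaching cost 5 (bound 5)

(a | b)   [cost 5]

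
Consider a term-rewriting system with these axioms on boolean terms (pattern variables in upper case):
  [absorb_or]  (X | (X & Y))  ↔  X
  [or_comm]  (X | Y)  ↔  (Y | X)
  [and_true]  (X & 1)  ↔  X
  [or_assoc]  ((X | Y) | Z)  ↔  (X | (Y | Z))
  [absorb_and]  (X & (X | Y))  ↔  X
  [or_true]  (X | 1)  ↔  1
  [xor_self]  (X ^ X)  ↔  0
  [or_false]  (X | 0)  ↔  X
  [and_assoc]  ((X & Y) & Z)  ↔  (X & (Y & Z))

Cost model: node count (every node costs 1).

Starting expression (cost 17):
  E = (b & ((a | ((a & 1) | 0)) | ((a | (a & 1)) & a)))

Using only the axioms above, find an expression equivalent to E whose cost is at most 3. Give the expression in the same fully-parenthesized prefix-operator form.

1. [or_false →] ((a & 1) | 0)  →  (a & 1);  E = (b & ((a | (a & 1)) | ((a | (a & 1)) & a)))
2. [absorb_or →] ((a | (a & 1)) | ((a | (a & 1)) & a))  →  (a | (a & 1));  E = (b & (a | (a & 1)))
3. [absorb_or →] (a | (a & 1))  →  a;  cost 3 ≤ 3, done

(b & a)   [cost 3]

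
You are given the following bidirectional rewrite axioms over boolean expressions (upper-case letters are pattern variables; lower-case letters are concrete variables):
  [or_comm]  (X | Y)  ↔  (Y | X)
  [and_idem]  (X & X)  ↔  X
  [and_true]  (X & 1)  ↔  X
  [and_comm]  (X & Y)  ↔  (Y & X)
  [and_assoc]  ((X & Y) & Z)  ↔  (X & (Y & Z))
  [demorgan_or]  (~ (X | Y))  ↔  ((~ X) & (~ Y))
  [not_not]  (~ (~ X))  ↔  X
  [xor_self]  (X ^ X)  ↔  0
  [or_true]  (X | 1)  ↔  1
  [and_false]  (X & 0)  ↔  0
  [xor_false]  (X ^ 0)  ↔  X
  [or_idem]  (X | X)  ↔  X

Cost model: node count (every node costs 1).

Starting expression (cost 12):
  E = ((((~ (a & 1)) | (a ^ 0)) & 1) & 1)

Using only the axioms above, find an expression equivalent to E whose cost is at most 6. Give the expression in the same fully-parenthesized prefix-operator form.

((~ a) | (a ^ 0))   [cost 6]

(1) (((~ (a & 1)) | (a ^ 0)) & 1)  =[and_true →]=  ((~ (a & 1)) | (a ^ 0))    ⊢ (((~ (a & 1)) | (a ^ 0)) & 1)
(2) (((~ (a & 1)) | (a ^ 0)) & 1)  =[and_true →]=  ((~ (a & 1)) | (a ^ 0))
(3) (a & 1)  =[and_true →]=  a    ⊢ cost 6, within 6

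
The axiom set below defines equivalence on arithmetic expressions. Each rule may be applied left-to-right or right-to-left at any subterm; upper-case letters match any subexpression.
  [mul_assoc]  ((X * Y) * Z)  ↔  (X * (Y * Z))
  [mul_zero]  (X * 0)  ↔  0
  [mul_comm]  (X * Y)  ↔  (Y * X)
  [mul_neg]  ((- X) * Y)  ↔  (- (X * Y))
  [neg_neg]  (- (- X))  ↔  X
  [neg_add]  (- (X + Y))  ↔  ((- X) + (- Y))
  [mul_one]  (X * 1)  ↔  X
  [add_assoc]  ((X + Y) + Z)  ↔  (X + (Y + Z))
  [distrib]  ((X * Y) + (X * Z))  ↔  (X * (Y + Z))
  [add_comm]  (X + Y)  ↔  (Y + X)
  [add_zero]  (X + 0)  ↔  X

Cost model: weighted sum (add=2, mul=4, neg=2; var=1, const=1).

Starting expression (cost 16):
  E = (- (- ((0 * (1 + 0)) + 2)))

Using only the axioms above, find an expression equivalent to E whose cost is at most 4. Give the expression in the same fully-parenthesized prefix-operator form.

1. [add_zero →] (1 + 0)  →  1;  E = (- (- ((0 * 1) + 2)))
2. [neg_neg →] (- (- ((0 * 1) + 2)))  →  ((0 * 1) + 2)
3. [mul_one →] (0 * 1)  →  0;  cost 4 ≤ 4, done

(0 + 2)   [cost 4]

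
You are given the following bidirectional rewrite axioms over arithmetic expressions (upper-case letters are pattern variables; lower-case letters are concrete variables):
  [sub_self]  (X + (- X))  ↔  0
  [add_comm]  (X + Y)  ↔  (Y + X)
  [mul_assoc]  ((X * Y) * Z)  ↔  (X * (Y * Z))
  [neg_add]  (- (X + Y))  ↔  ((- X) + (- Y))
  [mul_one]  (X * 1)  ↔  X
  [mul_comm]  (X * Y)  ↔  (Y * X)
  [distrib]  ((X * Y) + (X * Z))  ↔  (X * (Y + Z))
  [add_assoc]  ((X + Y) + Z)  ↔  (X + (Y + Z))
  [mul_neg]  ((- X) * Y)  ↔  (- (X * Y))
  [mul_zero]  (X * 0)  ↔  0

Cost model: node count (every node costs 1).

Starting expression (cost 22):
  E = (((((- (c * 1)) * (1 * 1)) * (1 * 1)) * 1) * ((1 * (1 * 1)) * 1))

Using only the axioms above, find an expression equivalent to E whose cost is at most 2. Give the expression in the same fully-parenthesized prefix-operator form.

(- c)   [cost 2]

step 1: mul_assoc (→) rewrites ((((- (c * 1)) * (1 * 1)) * (1 * 1)) * 1) into (((- (c * 1)) * (1 * 1)) * ((1 * 1) * 1)), now ((((- (c * 1)) * (1 * 1)) * ((1 * 1) * 1)) * ((1 * (1 * 1)) * 1))
step 2: mul_one (→) rewrites (1 * 1) into 1, now ((((- (c * 1)) * (1 * 1)) * ((1 * 1) * 1)) * ((1 * 1) * 1))
step 3: mul_one (→) rewrites ((1 * 1) * 1) into (1 * 1), now ((((- (c * 1)) * (1 * 1)) * (1 * 1)) * ((1 * 1) * 1))
step 4: mul_one (→) rewrites (1 * 1) into 1, now ((((- (c * 1)) * (1 * 1)) * 1) * ((1 * 1) * 1))
step 5: mul_one (→) rewrites (1 * 1) into 1, now ((((- (c * 1)) * (1 * 1)) * 1) * (1 * 1))
step 6: mul_assoc (→) rewrites (((- (c * 1)) * (1 * 1)) * 1) into ((- (c * 1)) * ((1 * 1) * 1)), now (((- (c * 1)) * ((1 * 1) * 1)) * (1 * 1))
step 7: mul_one (→) rewrites (c * 1) into c, now (((- c) * ((1 * 1) * 1)) * (1 * 1))
step 8: mul_one (→) rewrites (1 * 1) into 1, now (((- c) * ((1 * 1) * 1)) * 1)
step 9: mul_one (→) rewrites ((1 * 1) * 1) into (1 * 1), now (((- c) * (1 * 1)) * 1)
step 10: mul_neg (→) rewrites ((- c) * (1 * 1)) into (- (c * (1 * 1))), now ((- (c * (1 * 1))) * 1)
step 11: mul_one (→) rewrites (1 * 1) into 1, now ((- (c * 1)) * 1)
step 12: mul_one (→) rewrites ((- (c * 1)) * 1) into (- (c * 1))
step 13: mul_one (→) rewrites (c * 1) into c, reaching cost 2 (bound 2)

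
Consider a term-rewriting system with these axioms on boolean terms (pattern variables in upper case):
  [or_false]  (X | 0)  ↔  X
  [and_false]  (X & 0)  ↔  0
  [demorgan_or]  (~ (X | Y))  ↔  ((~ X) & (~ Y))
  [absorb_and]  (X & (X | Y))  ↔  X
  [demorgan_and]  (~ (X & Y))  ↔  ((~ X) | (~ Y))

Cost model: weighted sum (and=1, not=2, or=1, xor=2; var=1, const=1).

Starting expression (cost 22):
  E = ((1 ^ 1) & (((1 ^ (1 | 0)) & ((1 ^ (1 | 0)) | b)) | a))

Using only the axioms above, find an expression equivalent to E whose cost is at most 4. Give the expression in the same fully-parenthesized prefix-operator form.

step 1: absorb_and (→) rewrites ((1 ^ (1 | 0)) & ((1 ^ (1 | 0)) | b)) into (1 ^ (1 | 0)), now ((1 ^ 1) & ((1 ^ (1 | 0)) | a))
step 2: or_false (→) rewrites (1 | 0) into 1, now ((1 ^ 1) & ((1 ^ 1) | a))
step 3: absorb_and (→) rewrites ((1 ^ 1) & ((1 ^ 1) | a)) into (1 ^ 1), reaching cost 4 (bound 4)

(1 ^ 1)   [cost 4]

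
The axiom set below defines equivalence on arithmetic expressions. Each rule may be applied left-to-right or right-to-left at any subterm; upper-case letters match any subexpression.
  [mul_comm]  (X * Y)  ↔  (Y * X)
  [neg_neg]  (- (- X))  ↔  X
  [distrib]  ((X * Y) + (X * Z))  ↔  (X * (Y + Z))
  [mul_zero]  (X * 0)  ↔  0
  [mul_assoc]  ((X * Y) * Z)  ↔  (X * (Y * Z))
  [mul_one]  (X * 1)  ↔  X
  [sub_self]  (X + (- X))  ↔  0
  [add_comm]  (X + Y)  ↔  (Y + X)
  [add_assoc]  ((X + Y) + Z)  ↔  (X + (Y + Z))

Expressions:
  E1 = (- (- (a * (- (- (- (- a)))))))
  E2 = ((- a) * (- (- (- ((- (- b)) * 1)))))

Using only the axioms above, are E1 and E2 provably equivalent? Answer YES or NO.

NO

Every axiom is a valid identity, so a rewrite proof would force E1 and E2 to agree under every assignment.
At a=1, b=0: E1 = 1 but E2 = 0; they differ, so no derivation exists.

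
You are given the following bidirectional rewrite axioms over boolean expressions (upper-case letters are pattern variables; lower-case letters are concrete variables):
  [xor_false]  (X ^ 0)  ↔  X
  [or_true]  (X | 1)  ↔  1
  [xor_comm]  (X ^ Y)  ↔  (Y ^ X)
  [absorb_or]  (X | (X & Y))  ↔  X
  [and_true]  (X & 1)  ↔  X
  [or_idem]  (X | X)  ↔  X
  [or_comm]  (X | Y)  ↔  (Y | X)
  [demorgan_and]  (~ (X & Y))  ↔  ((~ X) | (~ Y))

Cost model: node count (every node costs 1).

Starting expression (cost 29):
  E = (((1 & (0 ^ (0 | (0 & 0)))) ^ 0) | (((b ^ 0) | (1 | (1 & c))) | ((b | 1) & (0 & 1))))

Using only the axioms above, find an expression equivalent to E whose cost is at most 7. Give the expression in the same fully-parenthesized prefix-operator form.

step 1: absorb_or (→) rewrites (0 | (0 & 0)) into 0, now (((1 & (0 ^ 0)) ^ 0) | (((b ^ 0) | (1 | (1 & c))) | ((b | 1) & (0 & 1))))
step 2: and_true (→) rewrites (0 & 1) into 0, now (((1 & (0 ^ 0)) ^ 0) | (((b ^ 0) | (1 | (1 & c))) | ((b | 1) & 0)))
step 3: absorb_or (→) rewrites (1 | (1 & c)) into 1, now (((1 & (0 ^ 0)) ^ 0) | (((b ^ 0) | 1) | ((b | 1) & 0)))
step 4: xor_false (→) rewrites (b ^ 0) into b, now (((1 & (0 ^ 0)) ^ 0) | ((b | 1) | ((b | 1) & 0)))
step 5: xor_false (→) rewrites (0 ^ 0) into 0, now (((1 & 0) ^ 0) | ((b | 1) | ((b | 1) & 0)))
step 6: absorb_or (→) rewrites ((b | 1) | ((b | 1) & 0)) into (b | 1), now (((1 & 0) ^ 0) | (b | 1))
step 7: xor_false (→) rewrites ((1 & 0) ^ 0) into (1 & 0), reaching cost 7 (bound 7)

((1 & 0) | (b | 1))   [cost 7]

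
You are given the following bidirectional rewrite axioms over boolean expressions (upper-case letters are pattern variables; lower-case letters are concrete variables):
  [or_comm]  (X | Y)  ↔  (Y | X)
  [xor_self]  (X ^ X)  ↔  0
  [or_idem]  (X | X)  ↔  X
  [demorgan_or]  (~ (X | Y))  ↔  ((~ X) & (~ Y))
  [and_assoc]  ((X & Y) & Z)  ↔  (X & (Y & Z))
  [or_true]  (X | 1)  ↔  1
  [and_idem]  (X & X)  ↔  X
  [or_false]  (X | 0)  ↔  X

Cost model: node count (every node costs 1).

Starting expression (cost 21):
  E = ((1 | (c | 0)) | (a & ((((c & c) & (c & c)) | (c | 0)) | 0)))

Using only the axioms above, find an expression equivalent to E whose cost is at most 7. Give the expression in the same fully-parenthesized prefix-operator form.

((1 | c) | (a & c))   [cost 7]

step 1: and_idem (→) rewrites ((c & c) & (c & c)) into (c & c), now ((1 | (c | 0)) | (a & (((c & c) | (c | 0)) | 0)))
step 2: or_false (→) rewrites (((c & c) | (c | 0)) | 0) into ((c & c) | (c | 0)), now ((1 | (c | 0)) | (a & ((c & c) | (c | 0))))
step 3: and_idem (→) rewrites (c & c) into c, now ((1 | (c | 0)) | (a & (c | (c | 0))))
step 4: or_false (→) rewrites (c | 0) into c, now ((1 | c) | (a & (c | (c | 0))))
step 5: or_false (→) rewrites (c | 0) into c, now ((1 | c) | (a & (c | c)))
step 6: or_idem (→) rewrites (c | c) into c, reaching cost 7 (bound 7)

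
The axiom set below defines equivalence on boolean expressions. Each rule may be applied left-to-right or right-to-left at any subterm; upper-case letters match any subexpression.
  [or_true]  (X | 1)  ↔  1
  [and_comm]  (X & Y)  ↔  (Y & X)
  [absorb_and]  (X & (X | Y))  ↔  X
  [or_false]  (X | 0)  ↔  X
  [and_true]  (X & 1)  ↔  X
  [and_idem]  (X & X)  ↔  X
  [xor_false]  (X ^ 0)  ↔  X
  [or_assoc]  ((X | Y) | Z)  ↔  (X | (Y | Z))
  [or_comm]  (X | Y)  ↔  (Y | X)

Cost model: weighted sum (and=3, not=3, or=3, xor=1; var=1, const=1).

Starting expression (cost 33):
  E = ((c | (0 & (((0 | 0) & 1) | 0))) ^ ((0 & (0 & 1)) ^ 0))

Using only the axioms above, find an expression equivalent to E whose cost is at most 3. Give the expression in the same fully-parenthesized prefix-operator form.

1. [or_false →] (0 | 0)  →  0;  E = ((c | (0 & ((0 & 1) | 0))) ^ ((0 & (0 & 1)) ^ 0))
2. [and_true →] (0 & 1)  →  0;  E = ((c | (0 & (0 | 0))) ^ ((0 & (0 & 1)) ^ 0))
3. [and_true →] (0 & 1)  →  0;  E = ((c | (0 & (0 | 0))) ^ ((0 & 0) ^ 0))
4. [absorb_and →] (0 & (0 | 0))  →  0;  E = ((c | 0) ^ ((0 & 0) ^ 0))
5. [xor_false →] ((0 & 0) ^ 0)  →  (0 & 0);  E = ((c | 0) ^ (0 & 0))
6. [and_idem →] (0 & 0)  →  0;  E = ((c | 0) ^ 0)
7. [or_false →] (c | 0)  →  c;  cost 3 ≤ 3, done

(c ^ 0)   [cost 3]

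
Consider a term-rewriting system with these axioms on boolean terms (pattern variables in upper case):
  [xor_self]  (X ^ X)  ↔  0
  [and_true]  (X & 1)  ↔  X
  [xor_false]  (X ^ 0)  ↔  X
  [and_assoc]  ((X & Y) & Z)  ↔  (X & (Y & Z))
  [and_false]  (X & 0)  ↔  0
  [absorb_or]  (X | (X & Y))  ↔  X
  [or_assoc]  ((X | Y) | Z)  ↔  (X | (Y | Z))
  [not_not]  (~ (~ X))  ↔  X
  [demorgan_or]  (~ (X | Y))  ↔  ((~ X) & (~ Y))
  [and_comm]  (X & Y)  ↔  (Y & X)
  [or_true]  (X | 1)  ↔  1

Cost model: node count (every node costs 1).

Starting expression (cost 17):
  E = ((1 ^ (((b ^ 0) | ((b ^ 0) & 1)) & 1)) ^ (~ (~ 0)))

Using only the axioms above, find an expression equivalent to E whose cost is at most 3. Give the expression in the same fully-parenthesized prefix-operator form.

(1 ^ b)   [cost 3]

(1) ((b ^ 0) | ((b ^ 0) & 1))  =[absorb_or →]=  (b ^ 0)    ⊢ ((1 ^ ((b ^ 0) & 1)) ^ (~ (~ 0)))
(2) (~ (~ 0))  =[not_not →]=  0    ⊢ ((1 ^ ((b ^ 0) & 1)) ^ 0)
(3) (b ^ 0)  =[xor_false →]=  b    ⊢ ((1 ^ (b & 1)) ^ 0)
(4) (b & 1)  =[and_true →]=  b    ⊢ ((1 ^ b) ^ 0)
(5) ((1 ^ b) ^ 0)  =[xor_false →]=  (1 ^ b)    ⊢ cost 3, within 3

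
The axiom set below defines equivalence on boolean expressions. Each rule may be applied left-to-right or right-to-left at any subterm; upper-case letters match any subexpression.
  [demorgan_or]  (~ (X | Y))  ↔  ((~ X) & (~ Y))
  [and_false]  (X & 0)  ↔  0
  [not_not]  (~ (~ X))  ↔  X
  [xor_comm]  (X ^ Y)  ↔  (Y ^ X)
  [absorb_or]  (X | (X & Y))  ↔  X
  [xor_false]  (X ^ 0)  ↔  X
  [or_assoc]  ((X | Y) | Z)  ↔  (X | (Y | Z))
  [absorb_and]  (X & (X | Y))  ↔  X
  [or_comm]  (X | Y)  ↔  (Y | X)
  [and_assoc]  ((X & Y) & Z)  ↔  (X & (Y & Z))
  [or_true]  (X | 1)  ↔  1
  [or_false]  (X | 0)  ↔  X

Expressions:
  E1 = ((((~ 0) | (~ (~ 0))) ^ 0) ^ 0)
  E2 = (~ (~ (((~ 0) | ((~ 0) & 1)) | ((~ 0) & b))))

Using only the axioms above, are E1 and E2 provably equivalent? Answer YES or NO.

1. [not_not →] (~ (~ 0))  →  0;  E1 = ((((~ 0) | 0) ^ 0) ^ 0)
2. [or_false →] ((~ 0) | 0)  →  (~ 0);  E1 = (((~ 0) ^ 0) ^ 0)
3. [xor_false →] ((~ 0) ^ 0)  →  (~ 0);  E1 = ((~ 0) ^ 0)
4. [xor_false →] ((~ 0) ^ 0)  →  (~ 0)
5. [not_not ←] (~ 0)  →  (~ (~ (~ 0)))
6. [absorb_or ←] (~ 0)  →  ((~ 0) | ((~ 0) & b));  E1 = (~ (~ ((~ 0) | ((~ 0) & b))))
7. [absorb_or ←] (~ 0)  →  ((~ 0) | ((~ 0) & 1));  this is E2

YES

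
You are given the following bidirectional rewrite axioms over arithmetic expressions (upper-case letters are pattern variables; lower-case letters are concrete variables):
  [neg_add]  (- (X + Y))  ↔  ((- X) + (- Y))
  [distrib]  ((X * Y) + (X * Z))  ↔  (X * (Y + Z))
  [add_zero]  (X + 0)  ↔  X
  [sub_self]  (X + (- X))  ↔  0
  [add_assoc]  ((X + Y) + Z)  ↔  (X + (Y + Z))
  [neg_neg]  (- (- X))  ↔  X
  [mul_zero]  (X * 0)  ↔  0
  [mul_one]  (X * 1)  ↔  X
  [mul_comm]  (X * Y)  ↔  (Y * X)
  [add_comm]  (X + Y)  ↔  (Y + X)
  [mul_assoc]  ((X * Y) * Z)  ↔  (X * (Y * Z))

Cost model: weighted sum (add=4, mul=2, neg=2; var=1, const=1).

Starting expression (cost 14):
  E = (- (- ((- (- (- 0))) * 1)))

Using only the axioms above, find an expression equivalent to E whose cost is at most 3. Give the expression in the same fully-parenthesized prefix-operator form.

(- 0)   [cost 3]

1. [mul_one →] ((- (- (- 0))) * 1)  →  (- (- (- 0)));  E = (- (- (- (- (- 0)))))
2. [neg_neg →] (- (- (- (- (- 0)))))  →  (- (- (- 0)))
3. [neg_neg →] (- (- (- 0)))  →  (- 0);  cost 3 ≤ 3, done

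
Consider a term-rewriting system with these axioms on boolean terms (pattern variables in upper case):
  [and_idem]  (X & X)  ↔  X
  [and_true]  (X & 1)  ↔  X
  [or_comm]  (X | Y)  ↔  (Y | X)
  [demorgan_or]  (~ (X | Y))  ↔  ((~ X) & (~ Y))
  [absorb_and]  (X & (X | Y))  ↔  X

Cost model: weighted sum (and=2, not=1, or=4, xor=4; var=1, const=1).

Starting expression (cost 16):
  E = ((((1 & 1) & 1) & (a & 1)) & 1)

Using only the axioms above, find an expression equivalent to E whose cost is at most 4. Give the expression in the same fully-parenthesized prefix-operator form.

1. [and_true →] ((1 & 1) & 1)  →  (1 & 1);  E = (((1 & 1) & (a & 1)) & 1)
2. [and_true →] (1 & 1)  →  1;  E = ((1 & (a & 1)) & 1)
3. [and_true →] ((1 & (a & 1)) & 1)  →  (1 & (a & 1))
4. [and_true →] (a & 1)  →  a;  cost 4 ≤ 4, done

(1 & a)   [cost 4]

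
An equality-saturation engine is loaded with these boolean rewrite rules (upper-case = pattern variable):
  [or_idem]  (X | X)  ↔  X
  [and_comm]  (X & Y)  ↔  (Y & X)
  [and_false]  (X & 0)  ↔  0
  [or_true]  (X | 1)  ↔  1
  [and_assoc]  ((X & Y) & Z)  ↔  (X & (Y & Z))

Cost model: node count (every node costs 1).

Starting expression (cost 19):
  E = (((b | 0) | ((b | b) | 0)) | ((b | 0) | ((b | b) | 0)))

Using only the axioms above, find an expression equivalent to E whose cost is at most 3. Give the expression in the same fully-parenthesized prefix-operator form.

1. [or_idem →] (((b | 0) | ((b | b) | 0)) | ((b | 0) | ((b | b) | 0)))  →  ((b | 0) | ((b | b) | 0))
2. [or_idem →] (b | b)  →  b;  E = ((b | 0) | (b | 0))
3. [or_idem →] ((b | 0) | (b | 0))  →  (b | 0);  cost 3 ≤ 3, done

(b | 0)   [cost 3]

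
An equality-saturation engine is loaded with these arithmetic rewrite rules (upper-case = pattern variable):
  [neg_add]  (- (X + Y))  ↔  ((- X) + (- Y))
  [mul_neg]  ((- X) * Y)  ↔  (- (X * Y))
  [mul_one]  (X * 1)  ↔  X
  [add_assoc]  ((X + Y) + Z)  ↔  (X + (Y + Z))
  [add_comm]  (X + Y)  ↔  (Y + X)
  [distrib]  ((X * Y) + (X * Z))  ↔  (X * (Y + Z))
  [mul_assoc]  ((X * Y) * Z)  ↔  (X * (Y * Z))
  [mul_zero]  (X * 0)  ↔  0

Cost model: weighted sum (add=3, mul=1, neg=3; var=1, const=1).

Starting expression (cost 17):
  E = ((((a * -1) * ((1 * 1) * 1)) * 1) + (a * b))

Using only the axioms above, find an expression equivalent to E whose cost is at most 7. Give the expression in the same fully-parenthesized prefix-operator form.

step 1: mul_one (→) rewrites ((1 * 1) * 1) into (1 * 1), now ((((a * -1) * (1 * 1)) * 1) + (a * b))
step 2: mul_one (→) rewrites (1 * 1) into 1, now ((((a * -1) * 1) * 1) + (a * b))
step 3: mul_one (→) rewrites ((a * -1) * 1) into (a * -1), now (((a * -1) * 1) + (a * b))
step 4: mul_assoc (→) rewrites ((a * -1) * 1) into (a * (-1 * 1)), now ((a * (-1 * 1)) + (a * b))
step 5: mul_one (→) rewrites (-1 * 1) into -1, now ((a * -1) + (a * b))
step 6: distrib (→) rewrites ((a * -1) + (a * b)) into (a * (-1 + b)), reaching cost 7 (bound 7)

(a * (-1 + b))   [cost 7]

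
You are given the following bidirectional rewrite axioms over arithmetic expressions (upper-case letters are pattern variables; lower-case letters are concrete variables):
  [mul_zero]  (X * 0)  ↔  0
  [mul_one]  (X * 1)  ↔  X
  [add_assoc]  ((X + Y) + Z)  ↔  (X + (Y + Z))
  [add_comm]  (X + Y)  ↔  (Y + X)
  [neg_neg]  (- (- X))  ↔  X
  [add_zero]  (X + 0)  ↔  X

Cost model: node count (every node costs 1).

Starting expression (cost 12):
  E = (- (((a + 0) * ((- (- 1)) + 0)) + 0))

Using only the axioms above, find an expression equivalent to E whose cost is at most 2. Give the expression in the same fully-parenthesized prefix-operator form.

(- a)   [cost 2]

(1) (- (- 1))  =[neg_neg →]=  1    ⊢ (- (((a + 0) * (1 + 0)) + 0))
(2) (((a + 0) * (1 + 0)) + 0)  =[add_zero →]=  ((a + 0) * (1 + 0))    ⊢ (- ((a + 0) * (1 + 0)))
(3) (1 + 0)  =[add_zero →]=  1    ⊢ (- ((a + 0) * 1))
(4) ((a + 0) * 1)  =[mul_one →]=  (a + 0)    ⊢ (- (a + 0))
(5) (a + 0)  =[add_zero →]=  a    ⊢ cost 2, within 2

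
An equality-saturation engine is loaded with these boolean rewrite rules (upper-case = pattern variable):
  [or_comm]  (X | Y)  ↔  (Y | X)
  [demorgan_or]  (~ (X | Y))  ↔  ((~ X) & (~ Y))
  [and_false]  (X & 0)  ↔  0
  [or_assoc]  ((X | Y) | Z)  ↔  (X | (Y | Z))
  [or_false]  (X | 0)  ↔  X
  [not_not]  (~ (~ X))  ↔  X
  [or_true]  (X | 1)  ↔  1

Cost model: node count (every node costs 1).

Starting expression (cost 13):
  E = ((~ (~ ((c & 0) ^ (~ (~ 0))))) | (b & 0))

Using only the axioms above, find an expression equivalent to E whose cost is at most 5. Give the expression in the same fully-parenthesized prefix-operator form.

step 1: not_not (→) rewrites (~ (~ 0)) into 0, now ((~ (~ ((c & 0) ^ 0))) | (b & 0))
step 2: and_false (→) rewrites (b & 0) into 0, now ((~ (~ ((c & 0) ^ 0))) | 0)
step 3: or_false (→) rewrites ((~ (~ ((c & 0) ^ 0))) | 0) into (~ (~ ((c & 0) ^ 0)))
step 4: not_not (→) rewrites (~ (~ ((c & 0) ^ 0))) into ((c & 0) ^ 0), reaching cost 5 (bound 5)

((c & 0) ^ 0)   [cost 5]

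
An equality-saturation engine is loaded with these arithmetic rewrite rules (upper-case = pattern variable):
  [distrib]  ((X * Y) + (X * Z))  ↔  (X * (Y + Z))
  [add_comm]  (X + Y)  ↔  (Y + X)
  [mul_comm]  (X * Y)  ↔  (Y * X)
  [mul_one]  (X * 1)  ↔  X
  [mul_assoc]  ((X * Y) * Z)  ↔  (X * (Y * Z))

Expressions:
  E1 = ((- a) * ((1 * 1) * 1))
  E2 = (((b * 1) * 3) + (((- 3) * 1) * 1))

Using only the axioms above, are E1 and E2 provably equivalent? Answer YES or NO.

Every axiom is a valid identity, so a rewrite proof would force E1 and E2 to agree under every assignment.
At a=0, b=0: E1 = 0 but E2 = -3; they differ, so no derivation exists.

NO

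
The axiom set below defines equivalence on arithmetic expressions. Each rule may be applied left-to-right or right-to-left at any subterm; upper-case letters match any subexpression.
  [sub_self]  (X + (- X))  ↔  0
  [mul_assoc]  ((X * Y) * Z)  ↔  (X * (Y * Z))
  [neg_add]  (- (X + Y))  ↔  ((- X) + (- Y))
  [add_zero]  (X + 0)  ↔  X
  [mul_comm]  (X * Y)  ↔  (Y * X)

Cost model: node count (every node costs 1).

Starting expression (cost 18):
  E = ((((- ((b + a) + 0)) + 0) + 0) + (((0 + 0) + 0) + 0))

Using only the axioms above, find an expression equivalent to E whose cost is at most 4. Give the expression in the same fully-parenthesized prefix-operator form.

1. [add_zero →] (((- ((b + a) + 0)) + 0) + 0)  →  ((- ((b + a) + 0)) + 0);  E = (((- ((b + a) + 0)) + 0) + (((0 + 0) + 0) + 0))
2. [add_zero →] ((0 + 0) + 0)  →  (0 + 0);  E = (((- ((b + a) + 0)) + 0) + ((0 + 0) + 0))
3. [add_zero →] ((0 + 0) + 0)  →  (0 + 0);  E = (((- ((b + a) + 0)) + 0) + (0 + 0))
4. [add_zero →] ((- ((b + a) + 0)) + 0)  →  (- ((b + a) + 0));  E = ((- ((b + a) + 0)) + (0 + 0))
5. [add_zero →] (0 + 0)  →  0;  E = ((- ((b + a) + 0)) + 0)
6. [add_zero →] ((b + a) + 0)  →  (b + a);  E = ((- (b + a)) + 0)
7. [add_zero →] ((- (b + a)) + 0)  →  (- (b + a));  cost 4 ≤ 4, done

(- (b + a))   [cost 4]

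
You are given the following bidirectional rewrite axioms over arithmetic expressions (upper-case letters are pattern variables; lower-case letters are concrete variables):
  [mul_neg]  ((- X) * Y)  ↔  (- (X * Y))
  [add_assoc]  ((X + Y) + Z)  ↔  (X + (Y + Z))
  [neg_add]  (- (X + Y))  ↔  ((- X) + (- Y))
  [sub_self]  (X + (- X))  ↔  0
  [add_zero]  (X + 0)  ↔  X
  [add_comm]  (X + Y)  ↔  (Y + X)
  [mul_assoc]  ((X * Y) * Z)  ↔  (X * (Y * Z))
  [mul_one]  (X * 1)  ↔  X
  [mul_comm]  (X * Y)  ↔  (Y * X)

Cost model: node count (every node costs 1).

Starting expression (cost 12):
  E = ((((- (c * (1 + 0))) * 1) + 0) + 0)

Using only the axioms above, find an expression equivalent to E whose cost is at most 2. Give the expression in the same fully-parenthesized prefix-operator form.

(1) (1 + 0)  =[add_zero →]=  1    ⊢ ((((- (c * 1)) * 1) + 0) + 0)
(2) (c * 1)  =[mul_one →]=  c    ⊢ ((((- c) * 1) + 0) + 0)
(3) (((- c) * 1) + 0)  =[add_zero →]=  ((- c) * 1)    ⊢ (((- c) * 1) + 0)
(4) (((- c) * 1) + 0)  =[add_zero →]=  ((- c) * 1)
(5) ((- c) * 1)  =[mul_one →]=  (- c)    ⊢ cost 2, within 2

(- c)   [cost 2]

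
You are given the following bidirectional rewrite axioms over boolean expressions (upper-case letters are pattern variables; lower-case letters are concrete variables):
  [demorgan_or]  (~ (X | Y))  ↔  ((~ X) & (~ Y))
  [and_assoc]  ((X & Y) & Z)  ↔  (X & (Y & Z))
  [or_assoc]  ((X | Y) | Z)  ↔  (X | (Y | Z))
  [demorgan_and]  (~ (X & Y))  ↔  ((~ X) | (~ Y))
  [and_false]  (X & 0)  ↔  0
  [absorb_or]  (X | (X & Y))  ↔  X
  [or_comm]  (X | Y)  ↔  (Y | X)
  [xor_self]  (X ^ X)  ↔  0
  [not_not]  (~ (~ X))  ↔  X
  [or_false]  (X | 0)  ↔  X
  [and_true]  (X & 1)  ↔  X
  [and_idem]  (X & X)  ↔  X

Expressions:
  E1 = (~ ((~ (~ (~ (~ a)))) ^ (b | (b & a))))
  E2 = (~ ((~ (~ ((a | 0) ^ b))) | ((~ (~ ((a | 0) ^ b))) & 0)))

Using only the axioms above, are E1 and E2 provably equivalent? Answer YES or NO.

YES

step 1: not_not (→) rewrites (~ (~ a)) into a, now (~ ((~ (~ a)) ^ (b | (b & a))))
step 2: absorb_or (→) rewrites (b | (b & a)) into b, now (~ ((~ (~ a)) ^ b))
step 3: not_not (→) rewrites (~ (~ a)) into a, now (~ (a ^ b))
step 4: or_false (←) rewrites a into (a | 0), now (~ ((a | 0) ^ b))
step 5: not_not (←) rewrites ((a | 0) ^ b) into (~ (~ ((a | 0) ^ b))), now (~ (~ (~ ((a | 0) ^ b))))
step 6: absorb_or (←) rewrites (~ (~ ((a | 0) ^ b))) into ((~ (~ ((a | 0) ^ b))) | ((~ (~ ((a | 0) ^ b))) & 0)), which is E2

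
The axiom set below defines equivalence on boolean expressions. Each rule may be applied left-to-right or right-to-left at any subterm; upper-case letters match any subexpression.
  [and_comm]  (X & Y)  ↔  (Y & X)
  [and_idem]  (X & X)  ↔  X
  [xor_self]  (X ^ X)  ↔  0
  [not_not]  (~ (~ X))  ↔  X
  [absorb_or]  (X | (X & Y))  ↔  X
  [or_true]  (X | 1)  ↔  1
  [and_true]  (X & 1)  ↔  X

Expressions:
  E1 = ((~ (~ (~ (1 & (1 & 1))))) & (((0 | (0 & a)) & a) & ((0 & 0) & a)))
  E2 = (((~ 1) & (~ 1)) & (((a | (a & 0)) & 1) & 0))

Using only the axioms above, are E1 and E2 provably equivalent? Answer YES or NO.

step 1: not_not (→) rewrites (~ (~ (~ (1 & (1 & 1))))) into (~ (1 & (1 & 1))), now ((~ (1 & (1 & 1))) & (((0 | (0 & a)) & a) & ((0 & 0) & a)))
step 2: and_idem (→) rewrites (1 & 1) into 1, now ((~ (1 & 1)) & (((0 | (0 & a)) & a) & ((0 & 0) & a)))
step 3: and_idem (→) rewrites (0 & 0) into 0, now ((~ (1 & 1)) & (((0 | (0 & a)) & a) & (0 & a)))
step 4: absorb_or (→) rewrites (0 | (0 & a)) into 0, now ((~ (1 & 1)) & ((0 & a) & (0 & a)))
step 5: and_idem (→) rewrites ((0 & a) & (0 & a)) into (0 & a), now ((~ (1 & 1)) & (0 & a))
step 6: and_comm (→) rewrites (0 & a) into (a & 0), now ((~ (1 & 1)) & (a & 0))
step 7: and_true (→) rewrites (1 & 1) into 1, now ((~ 1) & (a & 0))
step 8: absorb_or (←) rewrites a into (a | (a & 0)), now ((~ 1) & ((a | (a & 0)) & 0))
step 9: and_idem (←) rewrites (~ 1) into ((~ 1) & (~ 1)), now (((~ 1) & (~ 1)) & ((a | (a & 0)) & 0))
step 10: and_true (←) rewrites (a | (a & 0)) into ((a | (a & 0)) & 1), which is E2

YES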